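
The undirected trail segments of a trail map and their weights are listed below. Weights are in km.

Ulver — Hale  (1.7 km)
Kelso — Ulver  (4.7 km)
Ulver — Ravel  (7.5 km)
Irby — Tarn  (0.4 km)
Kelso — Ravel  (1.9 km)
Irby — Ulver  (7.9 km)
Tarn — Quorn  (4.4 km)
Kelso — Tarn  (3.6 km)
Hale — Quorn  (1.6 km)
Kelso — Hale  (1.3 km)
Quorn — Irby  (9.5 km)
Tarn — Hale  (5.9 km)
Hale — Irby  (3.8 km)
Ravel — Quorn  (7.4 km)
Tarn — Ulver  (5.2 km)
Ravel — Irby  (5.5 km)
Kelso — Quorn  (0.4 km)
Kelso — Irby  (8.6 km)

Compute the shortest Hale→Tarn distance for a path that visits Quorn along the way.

5.6 km

Best Hale to Quorn: Hale–Quorn costing 1.6
Shortest Quorn→Tarn: Quorn–Kelso–Tarn = 4
Total via Quorn: 1.6 + 4 = 5.6 km.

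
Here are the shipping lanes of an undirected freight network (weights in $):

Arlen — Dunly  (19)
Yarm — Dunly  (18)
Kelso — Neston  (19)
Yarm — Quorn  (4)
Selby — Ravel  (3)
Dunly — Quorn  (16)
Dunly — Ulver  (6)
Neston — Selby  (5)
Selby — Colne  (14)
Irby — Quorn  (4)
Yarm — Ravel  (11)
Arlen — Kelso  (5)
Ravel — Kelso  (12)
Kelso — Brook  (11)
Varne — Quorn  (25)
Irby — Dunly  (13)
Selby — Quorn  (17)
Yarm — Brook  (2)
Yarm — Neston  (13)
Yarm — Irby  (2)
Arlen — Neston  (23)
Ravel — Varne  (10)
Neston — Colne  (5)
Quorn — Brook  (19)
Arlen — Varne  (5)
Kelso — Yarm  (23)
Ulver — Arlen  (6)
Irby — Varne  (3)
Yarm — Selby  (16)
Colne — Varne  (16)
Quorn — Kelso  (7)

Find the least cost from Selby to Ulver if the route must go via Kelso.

Best Selby to Kelso: Selby → Ravel → Kelso costing 15
Shortest Kelso→Ulver: Kelso → Arlen → Ulver = 11
Total via Kelso: 15 + 11 = $26.

$26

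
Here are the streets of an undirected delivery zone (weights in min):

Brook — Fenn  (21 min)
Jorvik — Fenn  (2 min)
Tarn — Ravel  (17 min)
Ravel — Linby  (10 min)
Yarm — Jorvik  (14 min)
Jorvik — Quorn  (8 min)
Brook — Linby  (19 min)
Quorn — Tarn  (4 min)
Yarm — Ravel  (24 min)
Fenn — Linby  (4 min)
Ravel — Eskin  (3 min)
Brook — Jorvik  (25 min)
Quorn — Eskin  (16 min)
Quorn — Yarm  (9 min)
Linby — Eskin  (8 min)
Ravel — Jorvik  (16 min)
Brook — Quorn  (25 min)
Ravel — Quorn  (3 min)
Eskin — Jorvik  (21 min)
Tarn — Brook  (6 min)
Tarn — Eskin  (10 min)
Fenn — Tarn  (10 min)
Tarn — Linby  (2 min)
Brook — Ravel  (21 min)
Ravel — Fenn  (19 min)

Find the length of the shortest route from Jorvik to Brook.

14 min

Enumerating some paths:
Jorvik → Fenn → Tarn → Brook: 2+10+6 = 18
Jorvik → Quorn → Tarn → Brook: 8+4+6 = 18
Jorvik → Fenn → Linby → Tarn → Brook: 2+4+2+6 = 14
Jorvik → Fenn → Brook: 2+21 = 23
Cheapest is Jorvik → Fenn → Linby → Tarn → Brook at 14 min.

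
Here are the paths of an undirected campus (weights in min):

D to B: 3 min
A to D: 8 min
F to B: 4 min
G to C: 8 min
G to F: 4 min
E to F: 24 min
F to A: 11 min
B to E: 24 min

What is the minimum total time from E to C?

Running Dijkstra from E:
E: 0
B: 24  (via E)
F: 24  (via E)
D: 27  (via B)
G: 28  (via F)
A: 35  (via F)
C: 36  (via G)
Shortest route: E → F → G → C = 36 min.

36 min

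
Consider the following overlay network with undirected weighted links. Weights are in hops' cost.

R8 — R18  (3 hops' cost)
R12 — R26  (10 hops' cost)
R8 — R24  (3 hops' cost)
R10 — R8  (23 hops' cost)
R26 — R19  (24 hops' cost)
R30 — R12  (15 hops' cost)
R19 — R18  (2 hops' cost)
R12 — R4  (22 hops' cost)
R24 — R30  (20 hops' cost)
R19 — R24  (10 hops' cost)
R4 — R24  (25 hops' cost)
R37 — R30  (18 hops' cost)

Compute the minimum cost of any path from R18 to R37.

Running Dijkstra from R18:
R18: 0
R19: 2  (via R18)
R8: 3  (via R18)
R24: 6  (via R8)
R30: 26  (via R24)
R10: 26  (via R8)
R26: 26  (via R19)
R4: 31  (via R24)
R12: 36  (via R26)
R37: 44  (via R30)
Shortest route: R18 → R8 → R24 → R30 → R37 = 44 hops' cost.

44 hops' cost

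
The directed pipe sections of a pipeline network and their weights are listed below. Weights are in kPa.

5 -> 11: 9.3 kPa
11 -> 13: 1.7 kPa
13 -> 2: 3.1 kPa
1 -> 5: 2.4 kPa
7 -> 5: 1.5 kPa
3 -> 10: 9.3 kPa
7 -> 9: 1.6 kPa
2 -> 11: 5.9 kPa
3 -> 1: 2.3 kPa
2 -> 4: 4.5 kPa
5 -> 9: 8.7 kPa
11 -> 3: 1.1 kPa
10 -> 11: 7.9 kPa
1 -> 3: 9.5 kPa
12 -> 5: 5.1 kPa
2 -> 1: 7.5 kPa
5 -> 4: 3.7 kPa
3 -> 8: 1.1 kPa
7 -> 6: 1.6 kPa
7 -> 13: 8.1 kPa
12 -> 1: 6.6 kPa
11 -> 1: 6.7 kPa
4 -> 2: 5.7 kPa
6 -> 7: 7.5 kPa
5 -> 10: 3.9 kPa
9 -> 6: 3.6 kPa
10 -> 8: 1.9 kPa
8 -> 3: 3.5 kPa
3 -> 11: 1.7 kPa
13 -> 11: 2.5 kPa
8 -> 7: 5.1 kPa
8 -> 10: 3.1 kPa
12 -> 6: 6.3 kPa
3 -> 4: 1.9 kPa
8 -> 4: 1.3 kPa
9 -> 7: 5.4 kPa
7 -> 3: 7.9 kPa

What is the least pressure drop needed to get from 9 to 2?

Candidate routes:
9–7–13–2: 5.4+8.1+3.1 = 16.6
9–7–3–11–13–2: 5.4+7.9+1.7+1.7+3.1 = 19.8
9–7–5–10–8–4–2: 5.4+1.5+3.9+1.9+1.3+5.7 = 19.7
9–7–5–4–2: 5.4+1.5+3.7+5.7 = 16.3
Cheapest is 9–7–5–4–2 at 16.3 kPa.

16.3 kPa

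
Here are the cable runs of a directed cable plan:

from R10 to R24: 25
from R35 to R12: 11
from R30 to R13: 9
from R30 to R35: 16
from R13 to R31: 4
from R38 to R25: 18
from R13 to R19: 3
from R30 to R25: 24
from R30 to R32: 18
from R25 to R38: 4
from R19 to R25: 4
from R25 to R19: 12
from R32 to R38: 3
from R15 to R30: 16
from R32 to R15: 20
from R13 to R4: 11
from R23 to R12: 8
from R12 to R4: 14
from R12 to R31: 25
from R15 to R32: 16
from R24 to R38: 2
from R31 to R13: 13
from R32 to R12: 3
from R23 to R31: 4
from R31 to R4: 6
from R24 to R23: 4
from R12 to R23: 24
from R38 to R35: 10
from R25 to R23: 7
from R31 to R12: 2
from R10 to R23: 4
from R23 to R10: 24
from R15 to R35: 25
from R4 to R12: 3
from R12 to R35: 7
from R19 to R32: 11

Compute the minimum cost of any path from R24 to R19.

24

Enumerating some paths:
R24–R38–R25–R23–R31–R13–R19: 2+18+7+4+13+3 = 47
R24–R38–R25–R19: 2+18+12 = 32
R24–R23–R31–R13–R19: 4+4+13+3 = 24
Cheapest is R24–R23–R31–R13–R19 at 24.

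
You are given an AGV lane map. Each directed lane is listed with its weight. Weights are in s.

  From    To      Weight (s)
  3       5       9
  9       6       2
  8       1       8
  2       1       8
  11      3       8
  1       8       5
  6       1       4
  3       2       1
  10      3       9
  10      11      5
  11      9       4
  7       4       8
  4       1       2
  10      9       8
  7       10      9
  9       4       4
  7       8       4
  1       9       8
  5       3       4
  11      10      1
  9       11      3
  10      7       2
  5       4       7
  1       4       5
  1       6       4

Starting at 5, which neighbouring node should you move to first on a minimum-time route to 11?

Candidate routes:
5 → 3 → 2 → 1 → 9 → 11: 4+1+8+8+3 = 24
5 → 4 → 1 → 9 → 11: 7+2+8+3 = 20
The minimum is 20 s via 5 → 4 → 1 → 9 → 11.
So from 5 the first move is to 4.

4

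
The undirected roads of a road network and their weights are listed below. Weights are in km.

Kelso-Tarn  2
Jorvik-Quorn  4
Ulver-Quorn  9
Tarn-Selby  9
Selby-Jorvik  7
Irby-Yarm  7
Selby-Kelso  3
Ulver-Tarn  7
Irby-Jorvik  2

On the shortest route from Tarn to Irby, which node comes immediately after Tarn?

Kelso

Compare a few routes:
Tarn - Selby - Jorvik - Irby: 9+7+2 = 18
Tarn - Kelso - Selby - Jorvik - Irby: 2+3+7+2 = 14
The minimum is 14 km via Tarn - Kelso - Selby - Jorvik - Irby.
So from Tarn the first move is to Kelso.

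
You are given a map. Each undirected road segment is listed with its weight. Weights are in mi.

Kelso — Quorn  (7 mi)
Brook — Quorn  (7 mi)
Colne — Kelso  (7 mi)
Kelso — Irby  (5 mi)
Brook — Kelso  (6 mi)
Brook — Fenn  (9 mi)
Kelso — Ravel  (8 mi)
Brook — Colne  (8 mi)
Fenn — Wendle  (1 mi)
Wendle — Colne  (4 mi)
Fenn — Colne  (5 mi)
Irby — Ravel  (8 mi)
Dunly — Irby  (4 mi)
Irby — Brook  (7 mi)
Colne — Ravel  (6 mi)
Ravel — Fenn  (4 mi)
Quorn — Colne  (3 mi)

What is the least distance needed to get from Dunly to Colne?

16 mi

Candidate routes:
Dunly → Irby → Kelso → Colne: 4+5+7 = 16
Dunly → Irby → Ravel → Colne: 4+8+6 = 18
The minimum is 16 mi via Dunly → Irby → Kelso → Colne.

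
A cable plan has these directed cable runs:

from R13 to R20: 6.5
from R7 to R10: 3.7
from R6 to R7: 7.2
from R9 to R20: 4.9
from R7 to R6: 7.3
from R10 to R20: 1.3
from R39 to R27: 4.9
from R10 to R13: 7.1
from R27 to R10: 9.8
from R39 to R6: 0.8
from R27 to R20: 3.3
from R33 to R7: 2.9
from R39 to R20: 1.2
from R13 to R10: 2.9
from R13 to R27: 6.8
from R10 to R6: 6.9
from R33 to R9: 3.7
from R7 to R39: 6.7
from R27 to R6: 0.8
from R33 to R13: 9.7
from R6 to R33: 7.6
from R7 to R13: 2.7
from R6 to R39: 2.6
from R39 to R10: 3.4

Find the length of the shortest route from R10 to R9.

18.2

Running Dijkstra from R10:
R10: 0
R20: 1.3  (via R10)
R6: 6.9  (via R10)
R13: 7.1  (via R10)
R39: 9.5  (via R6)
R27: 13.9  (via R13)
R7: 14.1  (via R6)
R33: 14.5  (via R6)
R9: 18.2  (via R33)
Shortest route: R10 → R6 → R33 → R9 = 18.2.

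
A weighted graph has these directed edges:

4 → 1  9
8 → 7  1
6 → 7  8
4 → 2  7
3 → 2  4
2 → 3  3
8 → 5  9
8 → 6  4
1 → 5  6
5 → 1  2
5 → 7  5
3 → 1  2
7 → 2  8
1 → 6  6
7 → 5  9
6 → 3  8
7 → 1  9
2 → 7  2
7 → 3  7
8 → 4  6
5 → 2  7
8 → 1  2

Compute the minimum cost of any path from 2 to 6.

11

Running Dijkstra from 2:
2: 0
7: 2  (via 2)
3: 3  (via 2)
1: 5  (via 3)
5: 11  (via 7)
6: 11  (via 1)
Shortest route: 2 → 3 → 1 → 6 = 11.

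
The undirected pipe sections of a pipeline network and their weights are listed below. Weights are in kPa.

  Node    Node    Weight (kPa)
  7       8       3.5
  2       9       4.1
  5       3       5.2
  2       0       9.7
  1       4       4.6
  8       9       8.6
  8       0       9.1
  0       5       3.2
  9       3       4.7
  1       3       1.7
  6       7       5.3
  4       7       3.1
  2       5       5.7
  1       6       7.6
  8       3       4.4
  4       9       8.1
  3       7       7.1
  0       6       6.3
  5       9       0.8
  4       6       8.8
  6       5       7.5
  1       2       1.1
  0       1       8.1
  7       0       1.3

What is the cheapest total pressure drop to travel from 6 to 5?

7.5 kPa

Running Dijkstra from 6:
6: 0
7: 5.3  (via 6)
0: 6.3  (via 6)
5: 7.5  (via 6)
Shortest route: 6 → 5 = 7.5 kPa.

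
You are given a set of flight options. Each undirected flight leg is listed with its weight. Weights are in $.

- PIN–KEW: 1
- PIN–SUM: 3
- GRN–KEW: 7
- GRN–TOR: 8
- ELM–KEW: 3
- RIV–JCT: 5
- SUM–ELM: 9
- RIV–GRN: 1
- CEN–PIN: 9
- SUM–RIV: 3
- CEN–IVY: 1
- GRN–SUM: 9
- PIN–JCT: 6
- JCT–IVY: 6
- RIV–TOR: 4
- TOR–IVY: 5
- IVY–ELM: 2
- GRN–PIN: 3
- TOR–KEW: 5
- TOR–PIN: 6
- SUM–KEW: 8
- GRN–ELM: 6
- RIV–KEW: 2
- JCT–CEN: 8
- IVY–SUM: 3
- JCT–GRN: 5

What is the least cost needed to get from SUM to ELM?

$5

Enumerating some paths:
SUM → RIV → KEW → ELM: 3+2+3 = 8
SUM → PIN → KEW → ELM: 3+1+3 = 7
SUM → IVY → ELM: 3+2 = 5
The minimum is $5 via SUM → IVY → ELM.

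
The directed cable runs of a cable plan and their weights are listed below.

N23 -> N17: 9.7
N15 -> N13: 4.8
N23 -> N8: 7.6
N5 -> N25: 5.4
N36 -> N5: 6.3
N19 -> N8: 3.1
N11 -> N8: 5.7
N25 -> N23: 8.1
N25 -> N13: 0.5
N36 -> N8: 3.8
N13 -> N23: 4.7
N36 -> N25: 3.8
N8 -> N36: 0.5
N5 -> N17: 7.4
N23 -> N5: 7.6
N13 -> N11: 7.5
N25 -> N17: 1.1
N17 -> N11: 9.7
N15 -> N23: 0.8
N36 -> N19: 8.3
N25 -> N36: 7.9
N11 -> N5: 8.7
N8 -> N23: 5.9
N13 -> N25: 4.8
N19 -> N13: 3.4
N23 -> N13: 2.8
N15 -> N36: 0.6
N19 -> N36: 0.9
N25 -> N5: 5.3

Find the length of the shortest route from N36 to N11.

Shortest distances from N36:
N36: 0
N8: 3.8  (via N36)
N25: 3.8  (via N36)
N13: 4.3  (via N25)
N17: 4.9  (via N25)
N5: 6.3  (via N36)
N19: 8.3  (via N36)
N23: 9  (via N13)
N11: 11.8  (via N13)
Shortest route: N36 → N25 → N13 → N11 = 11.8.

11.8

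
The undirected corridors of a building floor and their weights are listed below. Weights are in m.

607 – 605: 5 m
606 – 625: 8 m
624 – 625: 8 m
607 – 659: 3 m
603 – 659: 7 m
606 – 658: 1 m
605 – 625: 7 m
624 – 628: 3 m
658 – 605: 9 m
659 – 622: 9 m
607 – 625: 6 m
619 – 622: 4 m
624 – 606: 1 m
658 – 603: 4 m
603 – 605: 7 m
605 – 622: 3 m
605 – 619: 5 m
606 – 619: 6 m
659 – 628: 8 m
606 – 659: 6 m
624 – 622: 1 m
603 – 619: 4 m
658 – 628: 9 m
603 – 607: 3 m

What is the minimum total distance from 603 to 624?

6 m

Shortest distances from 603:
603: 0
607: 3  (via 603)
658: 4  (via 603)
619: 4  (via 603)
606: 5  (via 658)
659: 6  (via 607)
624: 6  (via 606)
Shortest route: 603 → 658 → 606 → 624 = 6 m.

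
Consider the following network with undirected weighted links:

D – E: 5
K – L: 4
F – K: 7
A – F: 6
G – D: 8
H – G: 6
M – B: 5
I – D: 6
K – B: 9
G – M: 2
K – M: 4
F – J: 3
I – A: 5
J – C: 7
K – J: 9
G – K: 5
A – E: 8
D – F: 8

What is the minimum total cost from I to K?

Enumerating some paths:
I → A → F → K: 5+6+7 = 18
I → D → G → K: 6+8+5 = 19
I → D → G → M → K: 6+8+2+4 = 20
Cheapest is I → A → F → K at 18.

18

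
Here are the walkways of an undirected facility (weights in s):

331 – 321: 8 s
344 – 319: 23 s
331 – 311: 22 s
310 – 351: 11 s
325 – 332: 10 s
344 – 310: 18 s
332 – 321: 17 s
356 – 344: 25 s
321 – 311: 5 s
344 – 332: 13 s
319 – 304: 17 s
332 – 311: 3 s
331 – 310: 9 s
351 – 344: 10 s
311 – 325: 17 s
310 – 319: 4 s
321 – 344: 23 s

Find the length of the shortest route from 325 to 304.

Settle nodes by increasing distance from 325:
325: 0
332: 10  (via 325)
311: 13  (via 332)
321: 18  (via 311)
344: 23  (via 332)
331: 26  (via 321)
351: 33  (via 344)
310: 35  (via 331)
319: 39  (via 310)
356: 48  (via 344)
304: 56  (via 319)
Shortest route: 325 → 332 → 311 → 321 → 331 → 310 → 319 → 304 = 56 s.

56 s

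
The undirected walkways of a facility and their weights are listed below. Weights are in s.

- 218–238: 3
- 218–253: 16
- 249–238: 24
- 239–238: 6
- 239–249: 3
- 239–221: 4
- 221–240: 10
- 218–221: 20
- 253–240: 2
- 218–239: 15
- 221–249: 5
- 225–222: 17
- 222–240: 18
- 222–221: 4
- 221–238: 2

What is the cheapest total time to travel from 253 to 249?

17 s

Candidate routes:
253 - 240 - 221 - 239 - 249: 2+10+4+3 = 19
253 - 240 - 221 - 249: 2+10+5 = 17
The minimum is 17 s via 253 - 240 - 221 - 249.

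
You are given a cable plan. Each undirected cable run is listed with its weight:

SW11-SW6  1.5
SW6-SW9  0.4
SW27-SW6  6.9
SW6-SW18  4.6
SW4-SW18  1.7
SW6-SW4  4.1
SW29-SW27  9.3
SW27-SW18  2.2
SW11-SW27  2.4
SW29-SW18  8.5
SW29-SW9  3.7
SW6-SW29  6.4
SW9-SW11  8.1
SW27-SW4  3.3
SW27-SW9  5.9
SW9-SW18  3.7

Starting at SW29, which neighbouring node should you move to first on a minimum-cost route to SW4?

Enumerating some paths:
SW29 → SW9 → SW6 → SW4: 3.7+0.4+4.1 = 8.2
SW29 → SW9 → SW18 → SW4: 3.7+3.7+1.7 = 9.1
The minimum is 8.2 via SW29 → SW9 → SW6 → SW4.
So from SW29 the first move is to SW9.

SW9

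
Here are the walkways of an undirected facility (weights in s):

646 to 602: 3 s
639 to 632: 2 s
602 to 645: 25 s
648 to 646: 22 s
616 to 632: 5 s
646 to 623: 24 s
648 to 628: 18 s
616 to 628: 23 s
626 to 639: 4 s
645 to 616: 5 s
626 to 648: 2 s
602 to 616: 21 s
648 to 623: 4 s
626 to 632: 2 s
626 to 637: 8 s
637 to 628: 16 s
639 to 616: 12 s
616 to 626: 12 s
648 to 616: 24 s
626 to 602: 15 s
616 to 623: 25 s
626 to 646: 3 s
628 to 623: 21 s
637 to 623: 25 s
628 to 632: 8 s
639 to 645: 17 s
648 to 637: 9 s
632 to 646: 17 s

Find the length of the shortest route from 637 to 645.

Running Dijkstra from 637:
637: 0
626: 8  (via 637)
648: 9  (via 637)
632: 10  (via 626)
646: 11  (via 626)
639: 12  (via 626)
623: 13  (via 648)
602: 14  (via 646)
616: 15  (via 632)
628: 16  (via 637)
645: 20  (via 616)
Shortest route: 637–626–632–616–645 = 20 s.

20 s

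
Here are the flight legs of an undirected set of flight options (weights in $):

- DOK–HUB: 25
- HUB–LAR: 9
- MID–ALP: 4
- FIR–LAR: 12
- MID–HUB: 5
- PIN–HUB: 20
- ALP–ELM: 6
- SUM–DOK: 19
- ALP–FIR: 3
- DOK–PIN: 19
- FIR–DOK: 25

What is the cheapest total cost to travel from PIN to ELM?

$35

Settle nodes by increasing distance from PIN:
PIN: 0
DOK: 19  (via PIN)
HUB: 20  (via PIN)
MID: 25  (via HUB)
ALP: 29  (via MID)
LAR: 29  (via HUB)
FIR: 32  (via ALP)
ELM: 35  (via ALP)
Shortest route: PIN–HUB–MID–ALP–ELM = $35.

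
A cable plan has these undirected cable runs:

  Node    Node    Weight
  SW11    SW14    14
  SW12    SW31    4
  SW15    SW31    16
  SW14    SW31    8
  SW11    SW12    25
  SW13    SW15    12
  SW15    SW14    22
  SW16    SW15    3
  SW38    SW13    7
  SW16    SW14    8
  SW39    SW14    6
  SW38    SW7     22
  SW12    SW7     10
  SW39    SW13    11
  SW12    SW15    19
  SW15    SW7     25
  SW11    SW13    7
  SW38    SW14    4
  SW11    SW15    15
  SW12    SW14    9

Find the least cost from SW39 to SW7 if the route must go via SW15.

Shortest SW39→SW15: SW39 → SW14 → SW16 → SW15 = 17
Shortest SW15→SW7: SW15 → SW7 = 25
Total via SW15: 17 + 25 = 42.

42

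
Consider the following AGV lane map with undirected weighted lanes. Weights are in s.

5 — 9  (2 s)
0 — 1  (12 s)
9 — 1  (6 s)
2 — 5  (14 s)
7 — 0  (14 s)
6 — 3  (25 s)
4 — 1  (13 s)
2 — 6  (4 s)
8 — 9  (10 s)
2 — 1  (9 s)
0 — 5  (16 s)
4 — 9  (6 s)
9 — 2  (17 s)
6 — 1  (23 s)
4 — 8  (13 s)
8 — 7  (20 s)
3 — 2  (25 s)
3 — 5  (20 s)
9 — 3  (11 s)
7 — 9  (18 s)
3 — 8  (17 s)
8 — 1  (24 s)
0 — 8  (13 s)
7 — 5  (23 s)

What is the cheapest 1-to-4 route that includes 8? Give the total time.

29 s

Best 1 to 8: 1 → 9 → 8 costing 16
Shortest 8→4: 8 → 4 = 13
Total via 8: 16 + 13 = 29 s.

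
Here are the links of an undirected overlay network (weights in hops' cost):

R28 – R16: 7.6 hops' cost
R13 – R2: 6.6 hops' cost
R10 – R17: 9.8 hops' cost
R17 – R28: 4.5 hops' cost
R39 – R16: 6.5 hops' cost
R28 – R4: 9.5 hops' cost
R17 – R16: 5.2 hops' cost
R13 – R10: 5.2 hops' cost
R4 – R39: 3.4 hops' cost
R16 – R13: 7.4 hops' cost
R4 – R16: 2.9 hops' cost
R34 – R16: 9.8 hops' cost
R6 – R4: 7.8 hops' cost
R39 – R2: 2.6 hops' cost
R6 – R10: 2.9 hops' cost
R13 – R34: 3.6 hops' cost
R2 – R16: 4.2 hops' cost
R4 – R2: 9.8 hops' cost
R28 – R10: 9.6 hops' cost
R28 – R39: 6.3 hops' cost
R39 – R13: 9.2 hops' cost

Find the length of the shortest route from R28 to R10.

9.6 hops' cost

Candidate routes:
R28 - R17 - R10: 4.5+9.8 = 14.3
R28 - R10: 9.6 = 9.6
Cheapest is R28 - R10 at 9.6 hops' cost.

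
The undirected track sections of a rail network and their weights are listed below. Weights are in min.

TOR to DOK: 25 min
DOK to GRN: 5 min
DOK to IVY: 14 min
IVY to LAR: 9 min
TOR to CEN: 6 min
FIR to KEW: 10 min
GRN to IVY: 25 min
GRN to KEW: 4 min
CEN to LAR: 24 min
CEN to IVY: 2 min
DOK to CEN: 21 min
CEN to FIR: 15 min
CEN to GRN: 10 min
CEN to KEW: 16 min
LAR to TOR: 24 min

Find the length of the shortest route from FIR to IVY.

17 min

Shortest distances from FIR:
FIR: 0
KEW: 10  (via FIR)
GRN: 14  (via KEW)
CEN: 15  (via FIR)
IVY: 17  (via CEN)
Shortest route: FIR → CEN → IVY = 17 min.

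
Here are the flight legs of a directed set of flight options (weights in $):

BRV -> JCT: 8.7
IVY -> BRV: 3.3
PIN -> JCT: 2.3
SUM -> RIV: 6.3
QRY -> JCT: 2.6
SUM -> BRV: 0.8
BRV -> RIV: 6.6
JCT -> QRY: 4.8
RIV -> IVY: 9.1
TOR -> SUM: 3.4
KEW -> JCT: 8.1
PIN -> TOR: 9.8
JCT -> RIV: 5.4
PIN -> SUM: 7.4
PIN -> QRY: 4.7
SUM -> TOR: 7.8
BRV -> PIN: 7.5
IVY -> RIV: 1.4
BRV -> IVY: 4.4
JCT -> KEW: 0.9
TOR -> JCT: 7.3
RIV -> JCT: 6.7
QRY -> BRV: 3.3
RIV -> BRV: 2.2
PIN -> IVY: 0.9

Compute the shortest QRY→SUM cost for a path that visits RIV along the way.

Shortest QRY→RIV: QRY–JCT–RIV = 8
Shortest RIV→SUM: RIV–BRV–PIN–SUM = 17.1
Total via RIV: 8 + 17.1 = $25.1.

$25.1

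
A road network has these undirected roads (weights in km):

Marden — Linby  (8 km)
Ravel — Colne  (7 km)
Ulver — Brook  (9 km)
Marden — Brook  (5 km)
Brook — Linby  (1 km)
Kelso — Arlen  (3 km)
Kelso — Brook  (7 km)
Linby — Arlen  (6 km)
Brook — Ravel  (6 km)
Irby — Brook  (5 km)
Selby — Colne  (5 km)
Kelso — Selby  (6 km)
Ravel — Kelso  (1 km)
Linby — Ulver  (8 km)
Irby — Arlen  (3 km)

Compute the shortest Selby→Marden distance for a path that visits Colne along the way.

Best Selby to Colne: Selby → Colne costing 5
Best Colne to Marden: Colne → Ravel → Brook → Marden costing 18
Total via Colne: 5 + 18 = 23 km.

23 km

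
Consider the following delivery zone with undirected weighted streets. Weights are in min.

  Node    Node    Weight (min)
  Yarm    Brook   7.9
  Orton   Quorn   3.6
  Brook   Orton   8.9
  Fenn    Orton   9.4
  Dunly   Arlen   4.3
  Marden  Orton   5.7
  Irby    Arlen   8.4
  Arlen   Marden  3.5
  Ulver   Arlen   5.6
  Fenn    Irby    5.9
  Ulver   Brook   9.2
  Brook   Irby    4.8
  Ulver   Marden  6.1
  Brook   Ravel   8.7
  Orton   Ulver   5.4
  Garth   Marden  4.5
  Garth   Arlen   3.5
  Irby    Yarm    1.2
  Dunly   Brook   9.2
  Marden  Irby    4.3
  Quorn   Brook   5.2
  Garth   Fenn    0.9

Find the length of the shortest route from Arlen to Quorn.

Shortest distances from Arlen:
Arlen: 0
Garth: 3.5  (via Arlen)
Marden: 3.5  (via Arlen)
Dunly: 4.3  (via Arlen)
Fenn: 4.4  (via Garth)
Ulver: 5.6  (via Arlen)
Irby: 7.8  (via Marden)
Yarm: 9  (via Irby)
Orton: 9.2  (via Marden)
Brook: 12.6  (via Irby)
Quorn: 12.8  (via Orton)
Shortest route: Arlen–Marden–Orton–Quorn = 12.8 min.

12.8 min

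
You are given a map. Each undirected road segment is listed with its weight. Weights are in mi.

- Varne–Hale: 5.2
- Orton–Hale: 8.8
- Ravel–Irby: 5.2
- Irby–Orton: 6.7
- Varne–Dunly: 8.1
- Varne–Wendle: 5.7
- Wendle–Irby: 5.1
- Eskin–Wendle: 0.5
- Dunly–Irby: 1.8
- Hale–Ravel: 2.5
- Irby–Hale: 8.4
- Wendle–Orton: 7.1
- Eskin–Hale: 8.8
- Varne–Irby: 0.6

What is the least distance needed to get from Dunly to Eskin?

Settle nodes by increasing distance from Dunly:
Dunly: 0
Irby: 1.8  (via Dunly)
Varne: 2.4  (via Irby)
Wendle: 6.9  (via Irby)
Ravel: 7  (via Irby)
Eskin: 7.4  (via Wendle)
Shortest route: Dunly → Irby → Wendle → Eskin = 7.4 mi.

7.4 mi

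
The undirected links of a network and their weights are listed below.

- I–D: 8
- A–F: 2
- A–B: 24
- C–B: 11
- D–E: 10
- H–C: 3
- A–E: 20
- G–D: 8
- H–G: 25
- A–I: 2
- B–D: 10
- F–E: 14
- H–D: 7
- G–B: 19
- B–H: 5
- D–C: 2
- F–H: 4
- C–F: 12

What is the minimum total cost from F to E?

Running Dijkstra from F:
F: 0
A: 2  (via F)
H: 4  (via F)
I: 4  (via A)
C: 7  (via H)
B: 9  (via H)
D: 9  (via C)
E: 14  (via F)
Shortest route: F–E = 14.

14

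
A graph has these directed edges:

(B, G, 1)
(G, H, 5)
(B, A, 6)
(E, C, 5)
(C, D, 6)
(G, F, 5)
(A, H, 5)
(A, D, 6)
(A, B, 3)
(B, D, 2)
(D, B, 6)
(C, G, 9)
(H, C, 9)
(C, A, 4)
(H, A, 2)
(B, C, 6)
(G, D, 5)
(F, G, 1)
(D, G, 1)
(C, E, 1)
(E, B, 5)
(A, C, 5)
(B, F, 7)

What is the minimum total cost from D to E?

13

Running Dijkstra from D:
D: 0
G: 1  (via D)
B: 6  (via D)
F: 6  (via G)
H: 6  (via G)
A: 8  (via H)
C: 12  (via B)
E: 13  (via C)
Shortest route: D → B → C → E = 13.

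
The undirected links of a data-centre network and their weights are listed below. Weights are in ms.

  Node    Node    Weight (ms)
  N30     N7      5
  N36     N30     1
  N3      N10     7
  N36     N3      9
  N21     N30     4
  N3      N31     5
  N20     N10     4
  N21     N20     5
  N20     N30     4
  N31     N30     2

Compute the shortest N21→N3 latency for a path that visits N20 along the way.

16 ms

Shortest N21→N20: N21–N20 = 5
Shortest N20→N3: N20–N10–N3 = 11
Total via N20: 5 + 11 = 16 ms.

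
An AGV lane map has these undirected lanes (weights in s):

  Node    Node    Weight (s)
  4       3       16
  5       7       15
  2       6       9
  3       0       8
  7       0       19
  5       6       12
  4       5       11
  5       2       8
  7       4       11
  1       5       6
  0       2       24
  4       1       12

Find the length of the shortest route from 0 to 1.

36 s

Shortest distances from 0:
0: 0
3: 8  (via 0)
7: 19  (via 0)
2: 24  (via 0)
4: 24  (via 3)
5: 32  (via 2)
6: 33  (via 2)
1: 36  (via 4)
Shortest route: 0–3–4–1 = 36 s.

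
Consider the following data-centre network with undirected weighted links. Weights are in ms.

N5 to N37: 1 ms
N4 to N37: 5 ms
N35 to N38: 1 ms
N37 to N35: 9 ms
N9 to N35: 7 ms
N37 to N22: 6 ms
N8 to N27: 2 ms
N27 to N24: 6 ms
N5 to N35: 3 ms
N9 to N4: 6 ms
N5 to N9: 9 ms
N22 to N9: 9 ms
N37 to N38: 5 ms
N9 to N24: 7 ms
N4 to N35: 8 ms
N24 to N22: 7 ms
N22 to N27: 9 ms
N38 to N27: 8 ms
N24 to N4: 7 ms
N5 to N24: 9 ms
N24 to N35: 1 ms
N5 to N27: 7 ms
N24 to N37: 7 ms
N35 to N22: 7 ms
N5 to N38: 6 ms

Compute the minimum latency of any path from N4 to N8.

Candidate routes:
N4–N37–N5–N35–N24–N27–N8: 5+1+3+1+6+2 = 18
N4–N35–N38–N27–N8: 8+1+8+2 = 19
N4–N35–N24–N27–N8: 8+1+6+2 = 17
N4–N37–N5–N27–N8: 5+1+7+2 = 15
The minimum is 15 ms via N4–N37–N5–N27–N8.

15 ms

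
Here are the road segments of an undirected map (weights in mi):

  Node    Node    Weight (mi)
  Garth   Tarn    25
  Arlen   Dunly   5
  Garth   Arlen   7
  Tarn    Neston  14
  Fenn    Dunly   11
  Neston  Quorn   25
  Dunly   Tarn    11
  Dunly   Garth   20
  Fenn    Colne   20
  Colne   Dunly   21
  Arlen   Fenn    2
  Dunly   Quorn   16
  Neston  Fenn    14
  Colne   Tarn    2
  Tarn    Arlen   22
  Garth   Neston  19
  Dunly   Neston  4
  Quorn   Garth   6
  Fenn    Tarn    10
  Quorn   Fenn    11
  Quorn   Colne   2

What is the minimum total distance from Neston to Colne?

Candidate routes:
Neston → Dunly → Tarn → Colne: 4+11+2 = 17
Neston → Tarn → Colne: 14+2 = 16
The minimum is 16 mi via Neston → Tarn → Colne.

16 mi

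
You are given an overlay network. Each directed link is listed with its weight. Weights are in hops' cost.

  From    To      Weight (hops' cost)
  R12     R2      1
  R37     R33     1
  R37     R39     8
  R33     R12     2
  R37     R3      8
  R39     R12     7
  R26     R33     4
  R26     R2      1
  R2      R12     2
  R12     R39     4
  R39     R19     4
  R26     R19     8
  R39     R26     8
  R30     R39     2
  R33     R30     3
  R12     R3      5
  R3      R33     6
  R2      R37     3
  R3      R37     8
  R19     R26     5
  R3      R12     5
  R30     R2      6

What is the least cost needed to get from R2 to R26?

Settle nodes by increasing distance from R2:
R2: 0
R12: 2  (via R2)
R37: 3  (via R2)
R33: 4  (via R37)
R39: 6  (via R12)
R3: 7  (via R12)
R30: 7  (via R33)
R19: 10  (via R39)
R26: 14  (via R39)
Shortest route: R2 → R12 → R39 → R26 = 14 hops' cost.

14 hops' cost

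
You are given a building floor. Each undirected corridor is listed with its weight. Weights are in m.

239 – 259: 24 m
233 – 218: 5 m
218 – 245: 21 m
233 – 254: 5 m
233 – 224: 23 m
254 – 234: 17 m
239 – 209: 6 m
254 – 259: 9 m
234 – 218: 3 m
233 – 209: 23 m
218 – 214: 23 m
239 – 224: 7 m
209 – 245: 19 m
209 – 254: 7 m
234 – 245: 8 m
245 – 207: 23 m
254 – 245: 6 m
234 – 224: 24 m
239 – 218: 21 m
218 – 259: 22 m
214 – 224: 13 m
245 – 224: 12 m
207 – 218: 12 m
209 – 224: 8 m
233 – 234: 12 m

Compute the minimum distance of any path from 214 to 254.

28 m

Running Dijkstra from 214:
214: 0
224: 13  (via 214)
239: 20  (via 224)
209: 21  (via 224)
218: 23  (via 214)
245: 25  (via 224)
234: 26  (via 218)
254: 28  (via 209)
Shortest route: 214–224–209–254 = 28 m.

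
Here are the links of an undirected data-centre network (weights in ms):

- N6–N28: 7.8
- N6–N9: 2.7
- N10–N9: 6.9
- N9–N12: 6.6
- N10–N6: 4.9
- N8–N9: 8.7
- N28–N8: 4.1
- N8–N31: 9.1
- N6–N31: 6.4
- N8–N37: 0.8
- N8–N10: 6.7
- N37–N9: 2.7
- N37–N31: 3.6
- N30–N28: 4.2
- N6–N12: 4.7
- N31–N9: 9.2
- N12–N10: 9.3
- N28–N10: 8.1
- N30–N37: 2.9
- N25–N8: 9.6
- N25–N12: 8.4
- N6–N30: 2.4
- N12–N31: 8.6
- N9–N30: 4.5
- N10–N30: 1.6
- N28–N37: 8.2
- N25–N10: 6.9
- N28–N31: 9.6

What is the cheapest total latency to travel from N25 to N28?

12.7 ms

Shortest distances from N25:
N25: 0
N10: 6.9  (via N25)
N12: 8.4  (via N25)
N30: 8.5  (via N10)
N8: 9.6  (via N25)
N37: 10.4  (via N8)
N6: 10.9  (via N30)
N28: 12.7  (via N30)
Shortest route: N25–N10–N30–N28 = 12.7 ms.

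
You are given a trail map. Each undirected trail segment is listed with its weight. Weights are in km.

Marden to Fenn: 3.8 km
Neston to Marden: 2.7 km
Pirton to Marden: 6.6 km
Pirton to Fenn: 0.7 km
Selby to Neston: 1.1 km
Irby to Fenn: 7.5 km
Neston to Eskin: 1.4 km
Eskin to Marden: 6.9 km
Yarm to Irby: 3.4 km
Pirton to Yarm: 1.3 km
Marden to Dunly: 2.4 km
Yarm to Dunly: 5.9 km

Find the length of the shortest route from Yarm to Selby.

Candidate routes:
Yarm–Pirton–Fenn–Marden–Neston–Selby: 1.3+0.7+3.8+2.7+1.1 = 9.6
Yarm–Pirton–Marden–Neston–Selby: 1.3+6.6+2.7+1.1 = 11.7
Cheapest is Yarm–Pirton–Fenn–Marden–Neston–Selby at 9.6 km.

9.6 km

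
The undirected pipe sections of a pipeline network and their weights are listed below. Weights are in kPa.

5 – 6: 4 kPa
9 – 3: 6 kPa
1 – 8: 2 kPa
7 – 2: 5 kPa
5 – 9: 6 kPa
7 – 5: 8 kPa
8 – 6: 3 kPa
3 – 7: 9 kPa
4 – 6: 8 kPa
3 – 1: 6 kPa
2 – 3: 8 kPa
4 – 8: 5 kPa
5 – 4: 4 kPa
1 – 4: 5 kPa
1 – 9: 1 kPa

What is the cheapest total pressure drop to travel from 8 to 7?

15 kPa

Compare a few routes:
8 - 1 - 3 - 7: 2+6+9 = 17
8 - 6 - 5 - 7: 3+4+8 = 15
8 - 4 - 5 - 7: 5+4+8 = 17
8 - 1 - 9 - 5 - 7: 2+1+6+8 = 17
The minimum is 15 kPa via 8 - 6 - 5 - 7.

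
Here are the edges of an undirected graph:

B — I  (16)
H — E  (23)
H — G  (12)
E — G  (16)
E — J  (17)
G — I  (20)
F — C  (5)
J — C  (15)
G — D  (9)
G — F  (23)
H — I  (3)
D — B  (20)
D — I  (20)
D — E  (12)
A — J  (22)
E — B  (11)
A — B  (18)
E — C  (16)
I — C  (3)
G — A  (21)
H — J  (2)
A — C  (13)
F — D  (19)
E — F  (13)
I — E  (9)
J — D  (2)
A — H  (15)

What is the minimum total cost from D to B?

Shortest distances from D:
D: 0
J: 2  (via D)
H: 4  (via J)
I: 7  (via H)
G: 9  (via D)
C: 10  (via I)
E: 12  (via D)
F: 15  (via C)
A: 19  (via H)
B: 20  (via D)
Shortest route: D–B = 20.

20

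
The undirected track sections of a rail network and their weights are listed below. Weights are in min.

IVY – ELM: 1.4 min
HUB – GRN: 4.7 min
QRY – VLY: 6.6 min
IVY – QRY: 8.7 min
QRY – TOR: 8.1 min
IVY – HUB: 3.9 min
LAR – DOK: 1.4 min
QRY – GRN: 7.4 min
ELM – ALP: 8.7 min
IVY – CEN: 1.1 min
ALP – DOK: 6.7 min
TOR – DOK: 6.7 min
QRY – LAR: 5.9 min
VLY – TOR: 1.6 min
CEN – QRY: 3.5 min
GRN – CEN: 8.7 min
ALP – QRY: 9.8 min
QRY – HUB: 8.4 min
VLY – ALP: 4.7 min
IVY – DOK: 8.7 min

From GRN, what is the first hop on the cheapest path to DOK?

QRY

Compare a few routes:
GRN - CEN - IVY - DOK: 8.7+1.1+8.7 = 18.5
GRN - HUB - IVY - DOK: 4.7+3.9+8.7 = 17.3
GRN - QRY - LAR - DOK: 7.4+5.9+1.4 = 14.7
The minimum is 14.7 min via GRN - QRY - LAR - DOK.
So from GRN the first move is to QRY.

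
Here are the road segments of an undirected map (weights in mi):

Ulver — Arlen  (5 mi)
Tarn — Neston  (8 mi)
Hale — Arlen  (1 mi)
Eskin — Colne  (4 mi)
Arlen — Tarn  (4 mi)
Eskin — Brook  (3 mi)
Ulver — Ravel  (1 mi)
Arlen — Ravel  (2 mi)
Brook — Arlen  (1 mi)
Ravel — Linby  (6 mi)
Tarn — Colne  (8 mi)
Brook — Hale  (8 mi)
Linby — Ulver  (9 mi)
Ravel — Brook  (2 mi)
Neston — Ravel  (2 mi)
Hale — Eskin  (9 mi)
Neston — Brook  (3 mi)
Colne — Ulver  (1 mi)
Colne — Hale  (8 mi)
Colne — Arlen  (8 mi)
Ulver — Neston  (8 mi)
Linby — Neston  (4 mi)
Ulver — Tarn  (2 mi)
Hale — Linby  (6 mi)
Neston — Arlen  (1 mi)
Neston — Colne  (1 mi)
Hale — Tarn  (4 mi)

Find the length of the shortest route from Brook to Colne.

Shortest distances from Brook:
Brook: 0
Arlen: 1  (via Brook)
Hale: 2  (via Arlen)
Neston: 2  (via Arlen)
Ravel: 2  (via Brook)
Eskin: 3  (via Brook)
Ulver: 3  (via Ravel)
Colne: 3  (via Neston)
Shortest route: Brook → Arlen → Neston → Colne = 3 mi.

3 mi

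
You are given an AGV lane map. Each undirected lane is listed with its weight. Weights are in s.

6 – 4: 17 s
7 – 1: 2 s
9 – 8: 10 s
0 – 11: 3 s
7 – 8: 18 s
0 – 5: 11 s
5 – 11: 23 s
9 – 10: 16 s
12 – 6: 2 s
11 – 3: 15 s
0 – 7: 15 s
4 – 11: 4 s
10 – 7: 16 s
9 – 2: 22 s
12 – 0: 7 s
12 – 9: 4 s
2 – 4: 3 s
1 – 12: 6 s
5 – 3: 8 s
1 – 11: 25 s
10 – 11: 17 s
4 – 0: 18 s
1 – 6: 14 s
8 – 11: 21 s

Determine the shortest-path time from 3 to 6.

27 s

Settle nodes by increasing distance from 3:
3: 0
5: 8  (via 3)
11: 15  (via 3)
0: 18  (via 11)
4: 19  (via 11)
2: 22  (via 4)
12: 25  (via 0)
6: 27  (via 12)
Shortest route: 3 → 11 → 0 → 12 → 6 = 27 s.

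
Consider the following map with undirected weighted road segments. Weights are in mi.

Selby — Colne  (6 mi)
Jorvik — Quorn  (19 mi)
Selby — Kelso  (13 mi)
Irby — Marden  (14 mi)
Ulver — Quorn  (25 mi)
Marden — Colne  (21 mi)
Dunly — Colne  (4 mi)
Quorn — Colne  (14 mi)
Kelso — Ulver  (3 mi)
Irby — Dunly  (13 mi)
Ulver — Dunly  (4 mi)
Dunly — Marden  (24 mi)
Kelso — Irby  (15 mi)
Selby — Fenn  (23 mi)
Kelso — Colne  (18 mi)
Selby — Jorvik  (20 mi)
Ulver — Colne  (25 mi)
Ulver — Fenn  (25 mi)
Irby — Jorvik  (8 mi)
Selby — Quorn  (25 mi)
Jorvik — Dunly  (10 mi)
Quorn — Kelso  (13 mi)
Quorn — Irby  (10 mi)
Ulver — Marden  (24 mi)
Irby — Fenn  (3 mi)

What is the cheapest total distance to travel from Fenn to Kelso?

Settle nodes by increasing distance from Fenn:
Fenn: 0
Irby: 3  (via Fenn)
Jorvik: 11  (via Irby)
Quorn: 13  (via Irby)
Dunly: 16  (via Irby)
Marden: 17  (via Irby)
Kelso: 18  (via Irby)
Shortest route: Fenn–Irby–Kelso = 18 mi.

18 mi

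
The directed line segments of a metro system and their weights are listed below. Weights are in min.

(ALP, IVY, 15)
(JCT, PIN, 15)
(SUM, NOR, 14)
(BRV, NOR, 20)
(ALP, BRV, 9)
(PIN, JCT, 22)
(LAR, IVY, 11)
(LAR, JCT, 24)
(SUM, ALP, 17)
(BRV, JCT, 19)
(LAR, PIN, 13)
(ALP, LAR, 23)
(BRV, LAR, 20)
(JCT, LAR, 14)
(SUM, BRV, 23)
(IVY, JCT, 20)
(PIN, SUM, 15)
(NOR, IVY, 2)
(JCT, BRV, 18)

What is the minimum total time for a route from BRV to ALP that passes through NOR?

89 min

Shortest BRV→NOR: BRV → NOR = 20
Best NOR to ALP: NOR → IVY → JCT → PIN → SUM → ALP costing 69
Total via NOR: 20 + 69 = 89 min.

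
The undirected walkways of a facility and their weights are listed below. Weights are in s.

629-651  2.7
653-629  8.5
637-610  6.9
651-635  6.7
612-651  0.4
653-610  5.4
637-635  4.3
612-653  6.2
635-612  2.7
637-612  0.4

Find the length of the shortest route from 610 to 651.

7.7 s

Settle nodes by increasing distance from 610:
610: 0
653: 5.4  (via 610)
637: 6.9  (via 610)
612: 7.3  (via 637)
651: 7.7  (via 612)
Shortest route: 610–637–612–651 = 7.7 s.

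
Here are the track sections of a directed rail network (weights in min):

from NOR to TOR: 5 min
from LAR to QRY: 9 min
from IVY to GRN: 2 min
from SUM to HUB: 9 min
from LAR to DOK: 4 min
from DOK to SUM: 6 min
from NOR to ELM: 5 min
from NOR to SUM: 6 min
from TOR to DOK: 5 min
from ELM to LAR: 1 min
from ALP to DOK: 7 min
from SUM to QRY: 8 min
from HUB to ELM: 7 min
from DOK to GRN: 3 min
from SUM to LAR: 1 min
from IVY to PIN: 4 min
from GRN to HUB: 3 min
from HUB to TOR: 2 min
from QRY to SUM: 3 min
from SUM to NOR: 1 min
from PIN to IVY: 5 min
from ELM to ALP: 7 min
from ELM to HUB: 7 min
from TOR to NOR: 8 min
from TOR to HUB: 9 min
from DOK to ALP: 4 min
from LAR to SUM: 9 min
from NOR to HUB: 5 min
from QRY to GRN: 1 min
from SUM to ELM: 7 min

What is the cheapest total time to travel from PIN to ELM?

Shortest distances from PIN:
PIN: 0
IVY: 5  (via PIN)
GRN: 7  (via IVY)
HUB: 10  (via GRN)
TOR: 12  (via HUB)
ELM: 17  (via HUB)
Shortest route: PIN → IVY → GRN → HUB → ELM = 17 min.

17 min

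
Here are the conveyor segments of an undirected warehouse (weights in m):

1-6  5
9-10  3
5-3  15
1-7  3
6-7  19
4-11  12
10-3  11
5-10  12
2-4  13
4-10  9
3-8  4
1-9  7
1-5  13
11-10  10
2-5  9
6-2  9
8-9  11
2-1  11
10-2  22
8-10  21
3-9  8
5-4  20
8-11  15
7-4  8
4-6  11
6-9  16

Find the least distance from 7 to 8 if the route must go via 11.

Shortest 7→11: 7 → 4 → 11 = 20
Best 11 to 8: 11 → 8 costing 15
Total via 11: 20 + 15 = 35 m.

35 m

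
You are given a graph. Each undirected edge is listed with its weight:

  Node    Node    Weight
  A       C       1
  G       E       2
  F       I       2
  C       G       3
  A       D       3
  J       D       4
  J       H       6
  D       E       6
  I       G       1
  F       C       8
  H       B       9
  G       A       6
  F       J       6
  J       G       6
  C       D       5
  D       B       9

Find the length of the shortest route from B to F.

Compare a few routes:
B - D - C - G - I - F: 9+5+3+1+2 = 20
B - D - E - G - I - F: 9+6+2+1+2 = 20
B - D - J - F: 9+4+6 = 19
Cheapest is B - D - J - F at 19.

19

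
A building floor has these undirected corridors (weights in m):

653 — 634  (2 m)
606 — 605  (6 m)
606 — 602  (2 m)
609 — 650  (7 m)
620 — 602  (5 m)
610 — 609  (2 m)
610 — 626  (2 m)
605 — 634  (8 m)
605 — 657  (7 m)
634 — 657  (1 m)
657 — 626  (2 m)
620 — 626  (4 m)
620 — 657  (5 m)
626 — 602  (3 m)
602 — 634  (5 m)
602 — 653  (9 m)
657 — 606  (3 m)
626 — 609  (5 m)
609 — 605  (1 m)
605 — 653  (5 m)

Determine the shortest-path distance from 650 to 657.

13 m

Settle nodes by increasing distance from 650:
650: 0
609: 7  (via 650)
605: 8  (via 609)
610: 9  (via 609)
626: 11  (via 610)
657: 13  (via 626)
Shortest route: 650 → 609 → 610 → 626 → 657 = 13 m.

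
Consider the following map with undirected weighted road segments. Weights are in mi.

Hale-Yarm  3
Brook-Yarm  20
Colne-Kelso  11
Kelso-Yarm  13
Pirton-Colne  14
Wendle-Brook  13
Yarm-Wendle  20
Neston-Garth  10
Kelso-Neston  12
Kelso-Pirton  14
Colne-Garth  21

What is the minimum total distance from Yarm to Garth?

35 mi

Running Dijkstra from Yarm:
Yarm: 0
Hale: 3  (via Yarm)
Kelso: 13  (via Yarm)
Wendle: 20  (via Yarm)
Brook: 20  (via Yarm)
Colne: 24  (via Kelso)
Neston: 25  (via Kelso)
Pirton: 27  (via Kelso)
Garth: 35  (via Neston)
Shortest route: Yarm–Kelso–Neston–Garth = 35 mi.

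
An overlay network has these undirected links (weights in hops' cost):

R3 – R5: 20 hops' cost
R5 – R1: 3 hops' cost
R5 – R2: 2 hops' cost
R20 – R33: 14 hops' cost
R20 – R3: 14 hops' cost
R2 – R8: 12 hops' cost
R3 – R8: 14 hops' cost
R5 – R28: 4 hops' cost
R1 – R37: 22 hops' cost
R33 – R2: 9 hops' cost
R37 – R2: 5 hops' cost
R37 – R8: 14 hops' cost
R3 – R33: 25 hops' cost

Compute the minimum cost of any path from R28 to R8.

Candidate routes:
R28–R5–R3–R8: 4+20+14 = 38
R28–R5–R2–R8: 4+2+12 = 18
R28–R5–R1–R37–R8: 4+3+22+14 = 43
R28–R5–R2–R37–R8: 4+2+5+14 = 25
The minimum is 18 hops' cost via R28–R5–R2–R8.

18 hops' cost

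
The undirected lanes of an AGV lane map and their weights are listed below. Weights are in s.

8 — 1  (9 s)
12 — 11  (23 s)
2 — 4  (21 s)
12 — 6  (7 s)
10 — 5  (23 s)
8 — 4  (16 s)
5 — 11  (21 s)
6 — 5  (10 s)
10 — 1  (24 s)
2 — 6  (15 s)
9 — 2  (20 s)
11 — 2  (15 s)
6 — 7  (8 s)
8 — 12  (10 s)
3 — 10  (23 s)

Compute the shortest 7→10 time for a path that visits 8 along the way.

Shortest 7→8: 7 → 6 → 12 → 8 = 25
Best 8 to 10: 8 → 1 → 10 costing 33
Total via 8: 25 + 33 = 58 s.

58 s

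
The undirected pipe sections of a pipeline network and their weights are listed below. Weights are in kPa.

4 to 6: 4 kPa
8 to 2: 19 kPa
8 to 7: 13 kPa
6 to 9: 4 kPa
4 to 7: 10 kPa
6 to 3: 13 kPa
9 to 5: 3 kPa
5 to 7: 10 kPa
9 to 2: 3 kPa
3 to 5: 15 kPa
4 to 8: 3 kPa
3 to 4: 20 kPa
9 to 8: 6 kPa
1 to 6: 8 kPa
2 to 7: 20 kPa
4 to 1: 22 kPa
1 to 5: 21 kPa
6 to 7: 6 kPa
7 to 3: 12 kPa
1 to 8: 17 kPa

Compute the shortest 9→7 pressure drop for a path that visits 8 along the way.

Best 9 to 8: 9 → 8 costing 6
Shortest 8→7: 8 → 7 = 13
Total via 8: 6 + 13 = 19 kPa.

19 kPa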